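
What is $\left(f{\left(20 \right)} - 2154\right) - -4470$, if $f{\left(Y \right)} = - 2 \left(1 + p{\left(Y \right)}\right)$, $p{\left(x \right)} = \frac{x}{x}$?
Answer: $2312$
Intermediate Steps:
$p{\left(x \right)} = 1$
$f{\left(Y \right)} = -4$ ($f{\left(Y \right)} = - 2 \left(1 + 1\right) = \left(-2\right) 2 = -4$)
$\left(f{\left(20 \right)} - 2154\right) - -4470 = \left(-4 - 2154\right) - -4470 = -2158 + 4470 = 2312$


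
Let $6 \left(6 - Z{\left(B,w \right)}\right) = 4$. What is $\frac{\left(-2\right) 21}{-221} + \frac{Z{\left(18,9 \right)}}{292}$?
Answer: $\frac{10082}{48399} \approx 0.20831$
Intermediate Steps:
$Z{\left(B,w \right)} = \frac{16}{3}$ ($Z{\left(B,w \right)} = 6 - \frac{2}{3} = \frac{16}{3}$)
$\frac{\left(-2\right) 21}{-221} + \frac{Z{\left(18,9 \right)}}{292} = \frac{\left(-2\right) 21}{-221} + \frac{16}{3 \cdot 292} = \left(-42\right) \left(- \frac{1}{221}\right) + \frac{16}{3} \cdot \frac{1}{292} = \frac{42}{221} + \frac{4}{219} = \frac{10082}{48399}$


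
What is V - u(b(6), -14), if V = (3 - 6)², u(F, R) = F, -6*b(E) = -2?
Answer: 26/3 ≈ 8.6667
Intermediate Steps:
b(E) = ⅓ (b(E) = -⅙*(-2) = ⅓)
V = 9 (V = (-3)² = 9)
V - u(b(6), -14) = 9 - 1*⅓ = 9 - ⅓ = 26/3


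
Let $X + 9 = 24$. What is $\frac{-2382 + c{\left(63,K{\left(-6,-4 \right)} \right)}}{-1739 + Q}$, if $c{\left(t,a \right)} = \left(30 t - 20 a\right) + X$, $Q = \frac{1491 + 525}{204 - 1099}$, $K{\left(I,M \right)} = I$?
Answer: $\frac{319515}{1558421} \approx 0.20502$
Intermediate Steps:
$X = 15$ ($X = -9 + 24 = 15$)
$Q = - \frac{2016}{895}$ ($Q = \frac{2016}{-895} = 2016 \left(- \frac{1}{895}\right) = - \frac{2016}{895} \approx -2.2525$)
$c{\left(t,a \right)} = 15 - 20 a + 30 t$ ($c{\left(t,a \right)} = \left(30 t - 20 a\right) + 15 = \left(- 20 a + 30 t\right) + 15 = 15 - 20 a + 30 t$)
$\frac{-2382 + c{\left(63,K{\left(-6,-4 \right)} \right)}}{-1739 + Q} = \frac{-2382 + \left(15 - -120 + 30 \cdot 63\right)}{-1739 - \frac{2016}{895}} = \frac{-2382 + \left(15 + 120 + 1890\right)}{- \frac{1558421}{895}} = \left(-2382 + 2025\right) \left(- \frac{895}{1558421}\right) = \left(-357\right) \left(- \frac{895}{1558421}\right) = \frac{319515}{1558421}$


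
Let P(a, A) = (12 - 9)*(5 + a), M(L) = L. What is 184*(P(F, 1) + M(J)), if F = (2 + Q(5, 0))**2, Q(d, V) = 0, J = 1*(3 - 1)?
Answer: 5336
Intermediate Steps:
J = 2 (J = 1*2 = 2)
F = 4 (F = (2 + 0)**2 = 2**2 = 4)
P(a, A) = 15 + 3*a (P(a, A) = 3*(5 + a) = 15 + 3*a)
184*(P(F, 1) + M(J)) = 184*((15 + 3*4) + 2) = 184*((15 + 12) + 2) = 184*(27 + 2) = 184*29 = 5336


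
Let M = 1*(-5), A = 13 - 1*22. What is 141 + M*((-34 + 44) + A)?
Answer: 136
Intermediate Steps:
A = -9 (A = 13 - 22 = -9)
M = -5
141 + M*((-34 + 44) + A) = 141 - 5*((-34 + 44) - 9) = 141 - 5*(10 - 9) = 141 - 5*1 = 141 - 5 = 136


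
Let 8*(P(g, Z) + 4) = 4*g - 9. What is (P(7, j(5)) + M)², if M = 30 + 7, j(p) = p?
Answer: 80089/64 ≈ 1251.4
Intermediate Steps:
P(g, Z) = -41/8 + g/2 (P(g, Z) = -4 + (4*g - 9)/8 = -4 + (-9 + 4*g)/8 = -4 + (-9/8 + g/2) = -41/8 + g/2)
M = 37
(P(7, j(5)) + M)² = ((-41/8 + (½)*7) + 37)² = ((-41/8 + 7/2) + 37)² = (-13/8 + 37)² = (283/8)² = 80089/64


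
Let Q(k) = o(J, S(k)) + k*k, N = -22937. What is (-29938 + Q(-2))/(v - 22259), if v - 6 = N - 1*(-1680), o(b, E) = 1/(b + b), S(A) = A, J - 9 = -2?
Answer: 83815/121828 ≈ 0.68798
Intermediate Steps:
J = 7 (J = 9 - 2 = 7)
o(b, E) = 1/(2*b)
Q(k) = 1/14 + k² (Q(k) = (½)/7 + k*k = (½)*(⅐) + k² = 1/14 + k²)
v = -21251 (v = 6 + (-22937 - 1*(-1680)) = 6 + (-22937 + 1680) = 6 - 21257 = -21251)
(-29938 + Q(-2))/(v - 22259) = (-29938 + (1/14 + (-2)²))/(-21251 - 22259) = (-29938 + (1/14 + 4))/(-43510) = (-29938 + 57/14)*(-1/43510) = -419075/14*(-1/43510) = 83815/121828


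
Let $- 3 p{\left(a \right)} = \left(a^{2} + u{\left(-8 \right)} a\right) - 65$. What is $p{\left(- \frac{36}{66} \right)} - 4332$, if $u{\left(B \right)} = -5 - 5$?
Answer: $- \frac{1565347}{363} \approx -4312.3$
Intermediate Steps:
$u{\left(B \right)} = -10$ ($u{\left(B \right)} = -5 - 5 = -10$)
$p{\left(a \right)} = \frac{65}{3} - \frac{a^{2}}{3} + \frac{10 a}{3}$ ($p{\left(a \right)} = - \frac{\left(a^{2} - 10 a\right) - 65}{3} = - \frac{-65 + a^{2} - 10 a}{3} = \frac{65}{3} - \frac{a^{2}}{3} + \frac{10 a}{3}$)
$p{\left(- \frac{36}{66} \right)} - 4332 = \left(\frac{65}{3} - \frac{\left(- \frac{36}{66}\right)^{2}}{3} + \frac{10 \left(- \frac{36}{66}\right)}{3}\right) - 4332 = \left(\frac{65}{3} - \frac{\left(\left(-36\right) \frac{1}{66}\right)^{2}}{3} + \frac{10 \left(\left(-36\right) \frac{1}{66}\right)}{3}\right) - 4332 = \left(\frac{65}{3} - \frac{\left(- \frac{6}{11}\right)^{2}}{3} + \frac{10}{3} \left(- \frac{6}{11}\right)\right) - 4332 = \left(\frac{65}{3} - \frac{12}{121} - \frac{20}{11}\right) - 4332 = \frac{7169}{363} - 4332 = - \frac{1565347}{363}$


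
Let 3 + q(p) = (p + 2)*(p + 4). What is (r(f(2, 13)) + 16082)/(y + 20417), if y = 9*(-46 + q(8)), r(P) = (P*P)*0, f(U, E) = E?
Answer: 8041/10528 ≈ 0.76377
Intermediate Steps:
q(p) = -3 + (2 + p)*(4 + p) (q(p) = -3 + (p + 2)*(p + 4) = -3 + (2 + p)*(4 + p))
r(P) = 0 (r(P) = P**2*0 = 0)
y = 639 (y = 9*(-46 + (5 + 8**2 + 6*8)) = 9*(-46 + (5 + 64 + 48)) = 9*(-46 + 117) = 9*71 = 639)
(r(f(2, 13)) + 16082)/(y + 20417) = (0 + 16082)/(639 + 20417) = 16082/21056 = 16082*(1/21056) = 8041/10528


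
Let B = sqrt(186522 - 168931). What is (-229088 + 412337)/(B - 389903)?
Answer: -71449334847/152024331818 - 1282743*sqrt(359)/152024331818 ≈ -0.47015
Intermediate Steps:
B = 7*sqrt(359) (B = sqrt(17591) = 7*sqrt(359) ≈ 132.63)
(-229088 + 412337)/(B - 389903) = (-229088 + 412337)/(7*sqrt(359) - 389903) = 183249/(-389903 + 7*sqrt(359))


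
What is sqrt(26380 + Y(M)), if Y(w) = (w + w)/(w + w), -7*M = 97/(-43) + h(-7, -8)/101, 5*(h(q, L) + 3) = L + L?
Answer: sqrt(26381) ≈ 162.42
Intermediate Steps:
h(q, L) = -3 + 2*L/5 (h(q, L) = -3 + (L + L)/5 = -3 + (2*L)/5 = -3 + 2*L/5)
M = 50318/152005 (M = -(97/(-43) + (-3 + (2/5)*(-8))/101)/7 = -(97*(-1/43) + (-3 - 16/5)*(1/101))/7 = -(-97/43 - 31/5*1/101)/7 = -(-97/43 - 31/505)/7 = -1/7*(-50318/21715) = 50318/152005 ≈ 0.33103)
Y(w) = 1 (Y(w) = (2*w)/((2*w)) = (2*w)*(1/(2*w)) = 1)
sqrt(26380 + Y(M)) = sqrt(26380 + 1) = sqrt(26381)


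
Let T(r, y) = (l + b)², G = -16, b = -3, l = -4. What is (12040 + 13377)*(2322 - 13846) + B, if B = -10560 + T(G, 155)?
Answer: -292916019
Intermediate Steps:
T(r, y) = 49 (T(r, y) = (-4 - 3)² = (-7)² = 49)
B = -10511 (B = -10560 + 49 = -10511)
(12040 + 13377)*(2322 - 13846) + B = (12040 + 13377)*(2322 - 13846) - 10511 = 25417*(-11524) - 10511 = -292905508 - 10511 = -292916019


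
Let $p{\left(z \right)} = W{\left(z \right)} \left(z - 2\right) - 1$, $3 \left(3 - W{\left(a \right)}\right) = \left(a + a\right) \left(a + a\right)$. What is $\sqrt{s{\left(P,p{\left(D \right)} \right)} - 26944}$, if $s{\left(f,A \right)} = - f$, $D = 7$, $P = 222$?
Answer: $17 i \sqrt{94} \approx 164.82 i$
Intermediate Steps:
$W{\left(a \right)} = 3 - \frac{4 a^{2}}{3}$ ($W{\left(a \right)} = 3 - \frac{\left(a + a\right) \left(a + a\right)}{3} = 3 - \frac{2 a 2 a}{3} = 3 - \frac{4 a^{2}}{3}$)
$p{\left(z \right)} = -1 + \left(-2 + z\right) \left(3 - \frac{4 z^{2}}{3}\right)$ ($p{\left(z \right)} = \left(3 - \frac{4 z^{2}}{3}\right) \left(z - 2\right) - 1 = \left(3 - \frac{4 z^{2}}{3}\right) \left(-2 + z\right) - 1 = \left(-2 + z\right) \left(3 - \frac{4 z^{2}}{3}\right) - 1 = -1 + \left(-2 + z\right) \left(3 - \frac{4 z^{2}}{3}\right)$)
$\sqrt{s{\left(P,p{\left(D \right)} \right)} - 26944} = \sqrt{\left(-1\right) 222 - 26944} = \sqrt{-222 - 26944} = \sqrt{-27166} = 17 i \sqrt{94}$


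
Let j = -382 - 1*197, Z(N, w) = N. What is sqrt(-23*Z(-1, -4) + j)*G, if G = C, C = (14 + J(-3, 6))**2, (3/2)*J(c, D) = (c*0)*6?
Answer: 392*I*sqrt(139) ≈ 4621.6*I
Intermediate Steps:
J(c, D) = 0 (J(c, D) = 2*((c*0)*6)/3 = 2*(0*6)/3 = (2/3)*0 = 0)
C = 196 (C = (14 + 0)**2 = 14**2 = 196)
G = 196
j = -579 (j = -382 - 197 = -579)
sqrt(-23*Z(-1, -4) + j)*G = sqrt(-23*(-1) - 579)*196 = sqrt(23 - 579)*196 = sqrt(-556)*196 = (2*I*sqrt(139))*196 = 392*I*sqrt(139)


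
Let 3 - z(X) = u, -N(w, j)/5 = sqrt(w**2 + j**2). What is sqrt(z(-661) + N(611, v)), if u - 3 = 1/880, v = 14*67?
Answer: sqrt(-55 - 242000*sqrt(1253165))/220 ≈ 74.815*I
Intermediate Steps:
v = 938
u = 2641/880 (u = 3 + 1/880 = 2641/880 ≈ 3.0011)
N(w, j) = -5*sqrt(j**2 + w**2) (N(w, j) = -5*sqrt(w**2 + j**2) = -5*sqrt(j**2 + w**2))
z(X) = -1/880 (z(X) = 3 - 1*2641/880 = 3 - 2641/880 = -1/880)
sqrt(z(-661) + N(611, v)) = sqrt(-1/880 - 5*sqrt(938**2 + 611**2)) = sqrt(-1/880 - 5*sqrt(879844 + 373321)) = sqrt(-1/880 - 5*sqrt(1253165))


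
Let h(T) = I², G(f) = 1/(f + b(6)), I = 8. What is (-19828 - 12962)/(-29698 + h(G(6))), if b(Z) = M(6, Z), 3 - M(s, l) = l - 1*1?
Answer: 5465/4939 ≈ 1.1065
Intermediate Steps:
M(s, l) = 4 - l (M(s, l) = 3 - (l - 1*1) = 3 - (l - 1) = 3 - (-1 + l) = 3 + (1 - l) = 4 - l)
b(Z) = 4 - Z
G(f) = 1/(-2 + f) (G(f) = 1/(f + (4 - 1*6)) = 1/(f + (4 - 6)) = 1/(f - 2) = 1/(-2 + f))
h(T) = 64 (h(T) = 8² = 64)
(-19828 - 12962)/(-29698 + h(G(6))) = (-19828 - 12962)/(-29698 + 64) = -32790/(-29634) = -32790*(-1/29634) = 5465/4939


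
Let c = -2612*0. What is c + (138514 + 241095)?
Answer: 379609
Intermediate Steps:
c = 0
c + (138514 + 241095) = 0 + (138514 + 241095) = 0 + 379609 = 379609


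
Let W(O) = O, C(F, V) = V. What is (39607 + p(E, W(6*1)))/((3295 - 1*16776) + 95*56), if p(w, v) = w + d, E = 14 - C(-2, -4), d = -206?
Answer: -39419/8161 ≈ -4.8302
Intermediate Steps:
E = 18 (E = 14 - 1*(-4) = 14 + 4 = 18)
p(w, v) = -206 + w (p(w, v) = w - 206 = -206 + w)
(39607 + p(E, W(6*1)))/((3295 - 1*16776) + 95*56) = (39607 + (-206 + 18))/((3295 - 1*16776) + 95*56) = (39607 - 188)/((3295 - 16776) + 5320) = 39419/(-13481 + 5320) = 39419/(-8161) = 39419*(-1/8161) = -39419/8161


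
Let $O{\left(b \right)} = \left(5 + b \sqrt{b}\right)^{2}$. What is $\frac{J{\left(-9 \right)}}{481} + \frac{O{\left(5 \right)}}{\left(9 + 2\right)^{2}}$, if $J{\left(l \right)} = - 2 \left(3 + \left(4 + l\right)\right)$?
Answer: $\frac{72634}{58201} + \frac{50 \sqrt{5}}{121} \approx 2.172$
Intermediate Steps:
$J{\left(l \right)} = -14 - 2 l$ ($J{\left(l \right)} = - 2 \left(7 + l\right) = -14 - 2 l$)
$O{\left(b \right)} = \left(5 + b^{\frac{3}{2}}\right)^{2}$
$\frac{J{\left(-9 \right)}}{481} + \frac{O{\left(5 \right)}}{\left(9 + 2\right)^{2}} = \frac{-14 - -18}{481} + \frac{\left(5 + 5^{\frac{3}{2}}\right)^{2}}{\left(9 + 2\right)^{2}} = \left(-14 + 18\right) \frac{1}{481} + \frac{\left(5 + 5 \sqrt{5}\right)^{2}}{11^{2}} = 4 \cdot \frac{1}{481} + \frac{\left(5 + 5 \sqrt{5}\right)^{2}}{121} = \frac{4}{481} + \left(5 + 5 \sqrt{5}\right)^{2} \cdot \frac{1}{121} = \frac{4}{481} + \frac{\left(5 + 5 \sqrt{5}\right)^{2}}{121}$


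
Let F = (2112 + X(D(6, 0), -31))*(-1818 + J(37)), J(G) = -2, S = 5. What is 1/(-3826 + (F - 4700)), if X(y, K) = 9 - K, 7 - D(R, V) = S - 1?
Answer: -1/3925166 ≈ -2.5477e-7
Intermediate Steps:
D(R, V) = 3 (D(R, V) = 7 - (5 - 1) = 7 - 1*4 = 7 - 4 = 3)
F = -3916640 (F = (2112 + (9 - 1*(-31)))*(-1818 - 2) = (2112 + (9 + 31))*(-1820) = (2112 + 40)*(-1820) = 2152*(-1820) = -3916640)
1/(-3826 + (F - 4700)) = 1/(-3826 + (-3916640 - 4700)) = 1/(-3826 - 3921340) = 1/(-3925166) = -1/3925166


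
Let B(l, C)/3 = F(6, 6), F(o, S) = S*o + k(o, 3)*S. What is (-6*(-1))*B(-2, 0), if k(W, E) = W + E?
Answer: 1620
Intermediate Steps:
k(W, E) = E + W
F(o, S) = S*o + S*(3 + o) (F(o, S) = S*o + (3 + o)*S = S*o + S*(3 + o))
B(l, C) = 270 (B(l, C) = 3*(6*(3 + 2*6)) = 3*(6*(3 + 12)) = 3*(6*15) = 3*90 = 270)
(-6*(-1))*B(-2, 0) = -6*(-1)*270 = 6*270 = 1620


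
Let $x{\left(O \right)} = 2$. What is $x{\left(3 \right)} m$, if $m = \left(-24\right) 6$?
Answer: $-288$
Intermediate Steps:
$m = -144$
$x{\left(3 \right)} m = 2 \left(-144\right) = -288$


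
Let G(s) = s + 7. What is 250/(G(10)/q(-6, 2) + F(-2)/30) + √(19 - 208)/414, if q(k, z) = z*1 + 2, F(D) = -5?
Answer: 3000/49 + I*√21/138 ≈ 61.224 + 0.033207*I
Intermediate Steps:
q(k, z) = 2 + z (q(k, z) = z + 2 = 2 + z)
G(s) = 7 + s
250/(G(10)/q(-6, 2) + F(-2)/30) + √(19 - 208)/414 = 250/((7 + 10)/(2 + 2) - 5/30) + √(19 - 208)/414 = 250/(17/4 - 5*1/30) + √(-189)*(1/414) = 250/(17*(¼) - ⅙) + (3*I*√21)*(1/414) = 250/(17/4 - ⅙) + I*√21/138 = 250/(49/12) + I*√21/138 = 250*(12/49) + I*√21/138 = 3000/49 + I*√21/138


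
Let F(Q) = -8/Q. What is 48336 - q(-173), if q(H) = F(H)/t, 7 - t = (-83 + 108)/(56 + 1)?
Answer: 1563717708/32351 ≈ 48336.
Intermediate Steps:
t = 374/57 (t = 7 - (-83 + 108)/(56 + 1) = 7 - 25/57 = 374/57 ≈ 6.5614)
q(H) = -228/(187*H) (q(H) = (-8/H)/(374/57) = -8/H*(57/374) = -228/(187*H))
48336 - q(-173) = 48336 - (-228)/(187*(-173)) = 48336 - (-228)*(-1)/(187*173) = 48336 - 1*228/32351 = 48336 - 228/32351 = 1563717708/32351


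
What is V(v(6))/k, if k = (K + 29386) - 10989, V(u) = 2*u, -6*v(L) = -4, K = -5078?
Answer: 4/39957 ≈ 0.00010011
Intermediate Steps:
v(L) = ⅔ (v(L) = -⅙*(-4) = ⅔)
k = 13319 (k = (-5078 + 29386) - 10989 = 24308 - 10989 = 13319)
V(v(6))/k = (2*(⅔))/13319 = (4/3)*(1/13319) = 4/39957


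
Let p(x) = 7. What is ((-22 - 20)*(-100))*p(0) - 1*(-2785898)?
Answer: 2815298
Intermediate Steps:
((-22 - 20)*(-100))*p(0) - 1*(-2785898) = ((-22 - 20)*(-100))*7 - 1*(-2785898) = -42*(-100)*7 + 2785898 = 4200*7 + 2785898 = 29400 + 2785898 = 2815298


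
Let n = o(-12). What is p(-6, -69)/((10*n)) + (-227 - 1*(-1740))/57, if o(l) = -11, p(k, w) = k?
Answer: 83386/3135 ≈ 26.598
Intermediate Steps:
n = -11
p(-6, -69)/((10*n)) + (-227 - 1*(-1740))/57 = -6/(10*(-11)) + (-227 - 1*(-1740))/57 = -6/(-110) + (-227 + 1740)*(1/57) = -6*(-1/110) + 1513*(1/57) = 3/55 + 1513/57 = 83386/3135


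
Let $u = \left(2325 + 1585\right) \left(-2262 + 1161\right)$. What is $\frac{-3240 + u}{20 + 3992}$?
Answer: $- \frac{2154075}{2006} \approx -1073.8$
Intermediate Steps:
$u = -4304910$ ($u = 3910 \left(-1101\right) = -4304910$)
$\frac{-3240 + u}{20 + 3992} = \frac{-3240 - 4304910}{20 + 3992} = - \frac{4308150}{4012} = \left(-4308150\right) \frac{1}{4012} = - \frac{2154075}{2006}$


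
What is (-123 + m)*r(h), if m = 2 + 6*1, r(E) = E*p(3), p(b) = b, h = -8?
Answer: 2760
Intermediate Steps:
r(E) = 3*E (r(E) = E*3 = 3*E)
m = 8 (m = 2 + 6 = 8)
(-123 + m)*r(h) = (-123 + 8)*(3*(-8)) = -115*(-24) = 2760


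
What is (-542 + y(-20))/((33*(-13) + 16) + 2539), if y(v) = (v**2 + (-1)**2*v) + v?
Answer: -91/1063 ≈ -0.085607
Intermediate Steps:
y(v) = v**2 + 2*v (y(v) = (v**2 + 1*v) + v = (v**2 + v) + v = (v + v**2) + v = v**2 + 2*v)
(-542 + y(-20))/((33*(-13) + 16) + 2539) = (-542 - 20*(2 - 20))/((33*(-13) + 16) + 2539) = (-542 - 20*(-18))/((-429 + 16) + 2539) = (-542 + 360)/(-413 + 2539) = -182/2126 = -182*1/2126 = -91/1063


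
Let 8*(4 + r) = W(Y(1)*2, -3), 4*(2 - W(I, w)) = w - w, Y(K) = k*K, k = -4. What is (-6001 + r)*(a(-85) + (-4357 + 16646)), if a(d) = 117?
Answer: -148989857/2 ≈ -7.4495e+7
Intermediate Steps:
Y(K) = -4*K
W(I, w) = 2 (W(I, w) = 2 - (w - w)/4 = 2 - ¼*0 = 2 + 0 = 2)
r = -15/4 (r = -4 + (⅛)*2 = -4 + ¼ = -15/4 ≈ -3.7500)
(-6001 + r)*(a(-85) + (-4357 + 16646)) = (-6001 - 15/4)*(117 + (-4357 + 16646)) = -24019*(117 + 12289)/4 = -24019/4*12406 = -148989857/2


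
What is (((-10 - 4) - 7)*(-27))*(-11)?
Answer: -6237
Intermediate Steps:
(((-10 - 4) - 7)*(-27))*(-11) = ((-14 - 7)*(-27))*(-11) = -21*(-27)*(-11) = 567*(-11) = -6237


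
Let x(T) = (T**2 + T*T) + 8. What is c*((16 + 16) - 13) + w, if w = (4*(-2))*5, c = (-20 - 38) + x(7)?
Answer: 872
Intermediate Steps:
x(T) = 8 + 2*T**2 (x(T) = (T**2 + T**2) + 8 = 2*T**2 + 8 = 8 + 2*T**2)
c = 48 (c = (-20 - 38) + (8 + 2*7**2) = -58 + (8 + 2*49) = -58 + (8 + 98) = -58 + 106 = 48)
w = -40 (w = -8*5 = -40)
c*((16 + 16) - 13) + w = 48*((16 + 16) - 13) - 40 = 48*(32 - 13) - 40 = 48*19 - 40 = 912 - 40 = 872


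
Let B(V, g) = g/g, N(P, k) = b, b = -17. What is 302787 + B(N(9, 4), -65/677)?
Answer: 302788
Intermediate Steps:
N(P, k) = -17
B(V, g) = 1
302787 + B(N(9, 4), -65/677) = 302787 + 1 = 302788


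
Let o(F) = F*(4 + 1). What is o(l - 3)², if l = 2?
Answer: 25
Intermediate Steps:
o(F) = 5*F (o(F) = F*5 = 5*F)
o(l - 3)² = (5*(2 - 3))² = (5*(-1))² = (-5)² = 25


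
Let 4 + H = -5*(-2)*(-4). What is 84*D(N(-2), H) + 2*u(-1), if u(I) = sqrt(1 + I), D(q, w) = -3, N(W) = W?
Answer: -252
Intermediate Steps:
H = -44 (H = -4 - 5*(-2)*(-4) = -4 + 10*(-4) = -4 - 40 = -44)
84*D(N(-2), H) + 2*u(-1) = 84*(-3) + 2*sqrt(1 - 1) = -252 + 2*sqrt(0) = -252 + 2*0 = -252 + 0 = -252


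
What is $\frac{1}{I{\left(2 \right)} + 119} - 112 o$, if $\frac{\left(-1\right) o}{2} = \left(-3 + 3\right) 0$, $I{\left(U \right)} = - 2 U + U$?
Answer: $\frac{1}{117} \approx 0.008547$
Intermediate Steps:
$I{\left(U \right)} = - U$
$o = 0$ ($o = - 2 \left(-3 + 3\right) 0 = - 2 \cdot 0 \cdot 0 = \left(-2\right) 0 = 0$)
$\frac{1}{I{\left(2 \right)} + 119} - 112 o = \frac{1}{\left(-1\right) 2 + 119} - 0 = \frac{1}{-2 + 119} + 0 = \frac{1}{117} + 0 = \frac{1}{117}$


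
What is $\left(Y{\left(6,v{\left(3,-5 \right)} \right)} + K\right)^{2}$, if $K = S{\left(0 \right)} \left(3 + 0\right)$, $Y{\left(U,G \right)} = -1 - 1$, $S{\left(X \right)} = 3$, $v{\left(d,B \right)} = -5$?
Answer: $49$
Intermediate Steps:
$Y{\left(U,G \right)} = -2$
$K = 9$ ($K = 3 \left(3 + 0\right) = 3 \cdot 3 = 9$)
$\left(Y{\left(6,v{\left(3,-5 \right)} \right)} + K\right)^{2} = \left(-2 + 9\right)^{2} = 7^{2} = 49$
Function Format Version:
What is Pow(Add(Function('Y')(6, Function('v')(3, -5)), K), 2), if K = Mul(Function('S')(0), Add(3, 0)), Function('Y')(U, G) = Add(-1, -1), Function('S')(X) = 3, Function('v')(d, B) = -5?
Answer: 49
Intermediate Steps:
Function('Y')(U, G) = -2
K = 9 (K = Mul(3, Add(3, 0)) = Mul(3, 3) = 9)
Pow(Add(Function('Y')(6, Function('v')(3, -5)), K), 2) = Pow(Add(-2, 9), 2) = Pow(7, 2) = 49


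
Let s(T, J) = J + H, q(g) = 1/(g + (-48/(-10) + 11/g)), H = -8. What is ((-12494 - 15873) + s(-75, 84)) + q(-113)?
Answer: -1731070273/61188 ≈ -28291.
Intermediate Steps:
q(g) = 1/(24/5 + g + 11/g) (q(g) = 1/(g + (-48*(-⅒) + 11/g)) = 1/(g + (24/5 + 11/g)) = 1/(24/5 + g + 11/g))
s(T, J) = -8 + J (s(T, J) = J - 8 = -8 + J)
((-12494 - 15873) + s(-75, 84)) + q(-113) = ((-12494 - 15873) + (-8 + 84)) + 5*(-113)/(55 + 5*(-113)² + 24*(-113)) = (-28367 + 76) + 5*(-113)/(55 + 5*12769 - 2712) = -28291 + 5*(-113)/(55 + 63845 - 2712) = -28291 + 5*(-113)/61188 = -28291 + 5*(-113)*(1/61188) = -28291 - 565/61188 = -1731070273/61188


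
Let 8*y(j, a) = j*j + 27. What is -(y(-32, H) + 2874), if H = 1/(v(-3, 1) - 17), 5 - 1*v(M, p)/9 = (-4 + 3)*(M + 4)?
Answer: -24043/8 ≈ -3005.4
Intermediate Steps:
v(M, p) = 81 + 9*M (v(M, p) = 45 - 9*(-4 + 3)*(M + 4) = 45 - (-9)*(4 + M) = 45 - 9*(-4 - M) = 45 + (36 + 9*M) = 81 + 9*M)
H = 1/37 (H = 1/((81 + 9*(-3)) - 17) = 1/((81 - 27) - 17) = 1/(54 - 17) = 1/37 ≈ 0.027027)
y(j, a) = 27/8 + j²/8 (y(j, a) = (j*j + 27)/8 = (j² + 27)/8 = (27 + j²)/8 = 27/8 + j²/8)
-(y(-32, H) + 2874) = -((27/8 + (⅛)*(-32)²) + 2874) = -((27/8 + (⅛)*1024) + 2874) = -((27/8 + 128) + 2874) = -(1051/8 + 2874) = -1*24043/8 = -24043/8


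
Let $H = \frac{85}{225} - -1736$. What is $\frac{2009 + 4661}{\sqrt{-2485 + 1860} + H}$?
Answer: $\frac{11726410275}{3053328197} - \frac{168834375 i}{3053328197} \approx 3.8405 - 0.055295 i$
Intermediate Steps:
$H = \frac{78137}{45}$ ($H = 85 \cdot \frac{1}{225} + 1736 = \frac{17}{45} + 1736 = \frac{78137}{45} \approx 1736.4$)
$\frac{2009 + 4661}{\sqrt{-2485 + 1860} + H} = \frac{2009 + 4661}{\sqrt{-2485 + 1860} + \frac{78137}{45}} = \frac{6670}{\sqrt{-625} + \frac{78137}{45}} = \frac{6670}{25 i + \frac{78137}{45}} = \frac{6670}{\frac{78137}{45} + 25 i} = 6670 \frac{2025 \left(\frac{78137}{45} - 25 i\right)}{6106656394} = \frac{6753375 \left(\frac{78137}{45} - 25 i\right)}{3053328197}$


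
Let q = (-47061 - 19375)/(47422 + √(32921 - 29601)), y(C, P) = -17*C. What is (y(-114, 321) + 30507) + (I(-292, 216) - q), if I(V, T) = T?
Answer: 18363151010749/562210691 - 33218*√830/562210691 ≈ 32662.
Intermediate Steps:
q = -66436/(47422 + 2*√830) (q = -66436/(47422 + √3320) = -66436/(47422 + 2*√830) ≈ -1.3993)
(y(-114, 321) + 30507) + (I(-292, 216) - q) = (-17*(-114) + 30507) + (216 - (-787631998/562210691 + 33218*√830/562210691)) = (1938 + 30507) + (216 + (787631998/562210691 - 33218*√830/562210691)) = 32445 + (122225141254/562210691 - 33218*√830/562210691) = 18363151010749/562210691 - 33218*√830/562210691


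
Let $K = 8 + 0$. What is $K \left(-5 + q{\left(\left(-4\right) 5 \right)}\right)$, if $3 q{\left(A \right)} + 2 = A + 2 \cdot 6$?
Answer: $- \frac{200}{3} \approx -66.667$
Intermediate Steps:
$q{\left(A \right)} = \frac{10}{3} + \frac{A}{3}$ ($q{\left(A \right)} = - \frac{2}{3} + \frac{A + 2 \cdot 6}{3} = - \frac{2}{3} + \frac{A + 12}{3} = - \frac{2}{3} + \frac{12 + A}{3} = - \frac{2}{3} + \left(4 + \frac{A}{3}\right) = \frac{10}{3} + \frac{A}{3}$)
$K = 8$
$K \left(-5 + q{\left(\left(-4\right) 5 \right)}\right) = 8 \left(-5 + \left(\frac{10}{3} + \frac{\left(-4\right) 5}{3}\right)\right) = 8 \left(-5 + \left(\frac{10}{3} + \frac{1}{3} \left(-20\right)\right)\right) = 8 \left(-5 + \left(\frac{10}{3} - \frac{20}{3}\right)\right) = 8 \left(-5 - \frac{10}{3}\right) = 8 \left(- \frac{25}{3}\right) = - \frac{200}{3}$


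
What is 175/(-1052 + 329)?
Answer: -175/723 ≈ -0.24205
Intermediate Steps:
175/(-1052 + 329) = 175/(-723) = 175*(-1/723) = -175/723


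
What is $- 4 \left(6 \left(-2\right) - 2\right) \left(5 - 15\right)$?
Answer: $-560$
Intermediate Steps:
$- 4 \left(6 \left(-2\right) - 2\right) \left(5 - 15\right) = - 4 \left(-12 - 2\right) \left(5 - 15\right) = \left(-4\right) \left(-14\right) \left(-10\right) = 56 \left(-10\right) = -560$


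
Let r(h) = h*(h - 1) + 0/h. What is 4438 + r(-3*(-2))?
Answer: 4468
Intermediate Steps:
r(h) = h*(-1 + h) (r(h) = h*(-1 + h) + 0 = h*(-1 + h))
4438 + r(-3*(-2)) = 4438 + (-3*(-2))*(-1 - 3*(-2)) = 4438 + 6*(-1 + 6) = 4438 + 6*5 = 4438 + 30 = 4468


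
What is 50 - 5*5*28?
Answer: -650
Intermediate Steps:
50 - 5*5*28 = 50 - 25*28 = 50 - 700 = -650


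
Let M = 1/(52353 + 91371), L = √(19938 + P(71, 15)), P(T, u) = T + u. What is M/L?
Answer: √5006/1438964688 ≈ 4.9169e-8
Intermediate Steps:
L = 2*√5006 (L = √(19938 + (71 + 15)) = √(19938 + 86) = √20024 = 2*√5006 ≈ 141.51)
M = 1/143724 ≈ 6.9578e-6
M/L = 1/(143724*((2*√5006))) = (√5006/10012)/143724 = √5006/1438964688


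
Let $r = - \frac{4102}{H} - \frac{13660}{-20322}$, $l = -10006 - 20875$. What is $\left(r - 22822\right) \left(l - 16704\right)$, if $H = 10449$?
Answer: $\frac{12811120760795150}{11796921} \approx 1.086 \cdot 10^{9}$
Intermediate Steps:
$l = -30881$ ($l = -10006 - 20875 = -30881$)
$r = \frac{3298472}{11796921}$ ($r = - \frac{4102}{10449} - \frac{13660}{-20322} = \left(-4102\right) \frac{1}{10449} - - \frac{6830}{10161} = - \frac{4102}{10449} + \frac{6830}{10161} = \frac{3298472}{11796921} \approx 0.2796$)
$\left(r - 22822\right) \left(l - 16704\right) = \left(\frac{3298472}{11796921} - 22822\right) \left(-30881 - 16704\right) = \left(- \frac{269226032590}{11796921}\right) \left(-47585\right) = \frac{12811120760795150}{11796921}$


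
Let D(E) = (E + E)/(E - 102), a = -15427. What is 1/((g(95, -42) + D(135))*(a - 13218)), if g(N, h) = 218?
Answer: -11/71268760 ≈ -1.5435e-7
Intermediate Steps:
D(E) = 2*E/(-102 + E) (D(E) = (2*E)/(-102 + E) = 2*E/(-102 + E))
1/((g(95, -42) + D(135))*(a - 13218)) = 1/((218 + 2*135/(-102 + 135))*(-15427 - 13218)) = 1/((218 + 2*135/33)*(-28645)) = 1/((218 + 2*135*(1/33))*(-28645)) = 1/((218 + 90/11)*(-28645)) = 1/((2488/11)*(-28645)) = 1/(-71268760/11) = -11/71268760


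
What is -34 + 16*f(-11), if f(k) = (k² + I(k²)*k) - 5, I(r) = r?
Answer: -19474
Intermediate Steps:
f(k) = -5 + k² + k³ (f(k) = (k² + k²*k) - 5 = (k² + k³) - 5 = -5 + k² + k³)
-34 + 16*f(-11) = -34 + 16*(-5 + (-11)² + (-11)³) = -34 + 16*(-5 + 121 - 1331) = -34 + 16*(-1215) = -34 - 19440 = -19474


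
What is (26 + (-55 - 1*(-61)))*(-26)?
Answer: -832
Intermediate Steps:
(26 + (-55 - 1*(-61)))*(-26) = (26 + (-55 + 61))*(-26) = (26 + 6)*(-26) = 32*(-26) = -832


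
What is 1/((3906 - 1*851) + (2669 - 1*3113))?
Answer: 1/2611 ≈ 0.00038300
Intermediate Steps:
1/((3906 - 1*851) + (2669 - 1*3113)) = 1/((3906 - 851) + (2669 - 3113)) = 1/(3055 - 444) = 1/2611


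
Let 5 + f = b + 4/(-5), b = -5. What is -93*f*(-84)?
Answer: -421848/5 ≈ -84370.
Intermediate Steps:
f = -54/5 (f = -5 + (-5 + 4/(-5)) = -5 + (-5 + 4*(-⅕)) = -5 + (-5 - ⅘) = -5 - 29/5 = -54/5 ≈ -10.800)
-93*f*(-84) = -93*(-54/5)*(-84) = (5022/5)*(-84) = -421848/5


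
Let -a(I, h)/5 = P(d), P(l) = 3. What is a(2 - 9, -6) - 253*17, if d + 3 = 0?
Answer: -4316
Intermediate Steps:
d = -3 (d = -3 + 0 = -3)
a(I, h) = -15 (a(I, h) = -5*3 = -15)
a(2 - 9, -6) - 253*17 = -15 - 253*17 = -15 - 4301 = -4316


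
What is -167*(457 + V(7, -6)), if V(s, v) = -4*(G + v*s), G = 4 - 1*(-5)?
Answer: -98363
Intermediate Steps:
G = 9 (G = 4 + 5 = 9)
V(s, v) = -36 - 4*s*v (V(s, v) = -4*(9 + v*s) = -4*(9 + s*v) = -36 - 4*s*v)
-167*(457 + V(7, -6)) = -167*(457 + (-36 - 4*7*(-6))) = -167*(457 + (-36 + 168)) = -167*(457 + 132) = -167*589 = -98363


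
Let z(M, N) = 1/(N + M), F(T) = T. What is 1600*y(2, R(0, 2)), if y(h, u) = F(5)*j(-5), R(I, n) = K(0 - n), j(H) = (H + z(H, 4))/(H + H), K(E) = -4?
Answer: 4800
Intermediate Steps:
z(M, N) = 1/(M + N)
j(H) = (H + 1/(4 + H))/(2*H) (j(H) = (H + 1/(H + 4))/(H + H) = (H + 1/(4 + H))/((2*H)) = (H + 1/(4 + H))*(1/(2*H)) = (H + 1/(4 + H))/(2*H))
R(I, n) = -4
y(h, u) = 3 (y(h, u) = 5*((½)*(1 - 5*(4 - 5))/(-5*(4 - 5))) = 5*((½)*(-⅕)*(1 - 5*(-1))/(-1)) = 5*((½)*(-⅕)*(-1)*(1 + 5)) = 5*((½)*(-⅕)*(-1)*6) = 5*(⅗) = 3)
1600*y(2, R(0, 2)) = 1600*3 = 4800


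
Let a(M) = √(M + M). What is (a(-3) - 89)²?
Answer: (89 - I*√6)² ≈ 7915.0 - 436.01*I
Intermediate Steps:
a(M) = √2*√M (a(M) = √(2*M) = √2*√M)
(a(-3) - 89)² = (√2*√(-3) - 89)² = (√2*(I*√3) - 89)² = (I*√6 - 89)² = (-89 + I*√6)²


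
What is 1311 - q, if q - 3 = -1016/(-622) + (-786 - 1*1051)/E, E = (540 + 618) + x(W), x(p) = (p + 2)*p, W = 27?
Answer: 789160787/603651 ≈ 1307.3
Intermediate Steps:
x(p) = p*(2 + p) (x(p) = (2 + p)*p = p*(2 + p))
E = 1941 (E = (540 + 618) + 27*(2 + 27) = 1158 + 27*29 = 1158 + 783 = 1941)
q = 2225674/603651 (q = 3 + (-1016/(-622) + (-786 - 1*1051)/1941) = 3 + (-1016*(-1/622) + (-786 - 1051)*(1/1941)) = 3 + (508/311 - 1837*1/1941) = 3 + (508/311 - 1837/1941) = 3 + 414721/603651 = 2225674/603651 ≈ 3.6870)
1311 - q = 1311 - 1*2225674/603651 = 1311 - 2225674/603651 = 789160787/603651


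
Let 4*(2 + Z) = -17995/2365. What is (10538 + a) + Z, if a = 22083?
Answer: 61711549/1892 ≈ 32617.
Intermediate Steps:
Z = -7383/1892 (Z = -2 + (-17995/2365)/4 = -2 + (-17995*1/2365)/4 = -2 + (¼)*(-3599/473) = -2 - 3599/1892 = -7383/1892 ≈ -3.9022)
(10538 + a) + Z = (10538 + 22083) - 7383/1892 = 32621 - 7383/1892 = 61711549/1892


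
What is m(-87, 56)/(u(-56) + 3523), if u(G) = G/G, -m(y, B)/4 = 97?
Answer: -97/881 ≈ -0.11010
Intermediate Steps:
m(y, B) = -388 (m(y, B) = -4*97 = -388)
u(G) = 1
m(-87, 56)/(u(-56) + 3523) = -388/(1 + 3523) = -388/3524 = -388*1/3524 = -97/881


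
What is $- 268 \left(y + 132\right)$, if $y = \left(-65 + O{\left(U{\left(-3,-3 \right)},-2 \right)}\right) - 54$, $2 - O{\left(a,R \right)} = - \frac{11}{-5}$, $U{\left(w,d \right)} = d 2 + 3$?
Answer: $- \frac{17152}{5} \approx -3430.4$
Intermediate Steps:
$U{\left(w,d \right)} = 3 + 2 d$ ($U{\left(w,d \right)} = 2 d + 3 = 3 + 2 d$)
$O{\left(a,R \right)} = - \frac{1}{5}$ ($O{\left(a,R \right)} = 2 - - \frac{11}{-5} = 2 - \left(-11\right) \left(- \frac{1}{5}\right) = 2 - \frac{11}{5} = - \frac{1}{5}$)
$y = - \frac{596}{5}$ ($y = \left(-65 - \frac{1}{5}\right) - 54 = - \frac{326}{5} - 54 = - \frac{596}{5} \approx -119.2$)
$- 268 \left(y + 132\right) = - 268 \left(- \frac{596}{5} + 132\right) = \left(-268\right) \frac{64}{5} = - \frac{17152}{5}$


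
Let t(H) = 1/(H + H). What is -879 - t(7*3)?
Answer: -36919/42 ≈ -879.02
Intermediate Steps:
t(H) = 1/(2*H)
-879 - t(7*3) = -879 - 1/(2*(7*3)) = -879 - 1/(2*21) = -879 - 1*1/42 = -879 - 1/42 = -36919/42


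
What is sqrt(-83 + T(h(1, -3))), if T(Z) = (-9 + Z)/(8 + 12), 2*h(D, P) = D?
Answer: I*sqrt(33370)/20 ≈ 9.1337*I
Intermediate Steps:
h(D, P) = D/2
T(Z) = -9/20 + Z/20 (T(Z) = (-9 + Z)/20 = (-9 + Z)*(1/20) = -9/20 + Z/20)
sqrt(-83 + T(h(1, -3))) = sqrt(-83 + (-9/20 + ((1/2)*1)/20)) = sqrt(-83 + (-9/20 + (1/20)*(1/2))) = sqrt(-83 + (-9/20 + 1/40)) = sqrt(-83 - 17/40) = sqrt(-3337/40) = I*sqrt(33370)/20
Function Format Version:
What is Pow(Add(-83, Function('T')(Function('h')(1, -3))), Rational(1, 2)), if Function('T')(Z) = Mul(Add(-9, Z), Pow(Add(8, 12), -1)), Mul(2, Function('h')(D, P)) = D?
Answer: Mul(Rational(1, 20), I, Pow(33370, Rational(1, 2))) ≈ Mul(9.1337, I)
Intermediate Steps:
Function('h')(D, P) = Mul(Rational(1, 2), D)
Function('T')(Z) = Add(Rational(-9, 20), Mul(Rational(1, 20), Z)) (Function('T')(Z) = Mul(Add(-9, Z), Pow(20, -1)) = Mul(Add(-9, Z), Rational(1, 20)) = Add(Rational(-9, 20), Mul(Rational(1, 20), Z)))
Pow(Add(-83, Function('T')(Function('h')(1, -3))), Rational(1, 2)) = Pow(Add(-83, Add(Rational(-9, 20), Mul(Rational(1, 20), Mul(Rational(1, 2), 1)))), Rational(1, 2)) = Pow(Add(-83, Add(Rational(-9, 20), Mul(Rational(1, 20), Rational(1, 2)))), Rational(1, 2)) = Pow(Add(-83, Add(Rational(-9, 20), Rational(1, 40))), Rational(1, 2)) = Pow(Add(-83, Rational(-17, 40)), Rational(1, 2)) = Pow(Rational(-3337, 40), Rational(1, 2)) = Mul(Rational(1, 20), I, Pow(33370, Rational(1, 2)))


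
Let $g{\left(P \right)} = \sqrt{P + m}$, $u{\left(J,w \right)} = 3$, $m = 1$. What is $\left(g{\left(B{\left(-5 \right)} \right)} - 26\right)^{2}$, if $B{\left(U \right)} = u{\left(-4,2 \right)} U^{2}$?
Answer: $752 - 104 \sqrt{19} \approx 298.67$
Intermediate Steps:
$B{\left(U \right)} = 3 U^{2}$
$g{\left(P \right)} = \sqrt{1 + P}$ ($g{\left(P \right)} = \sqrt{P + 1} = \sqrt{1 + P}$)
$\left(g{\left(B{\left(-5 \right)} \right)} - 26\right)^{2} = \left(\sqrt{1 + 3 \left(-5\right)^{2}} - 26\right)^{2} = \left(\sqrt{1 + 3 \cdot 25} - 26\right)^{2} = \left(\sqrt{1 + 75} - 26\right)^{2} = \left(\sqrt{76} - 26\right)^{2} = \left(2 \sqrt{19} - 26\right)^{2} = \left(-26 + 2 \sqrt{19}\right)^{2}$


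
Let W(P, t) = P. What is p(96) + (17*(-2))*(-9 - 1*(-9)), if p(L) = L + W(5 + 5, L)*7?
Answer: 166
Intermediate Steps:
p(L) = 70 + L (p(L) = L + (5 + 5)*7 = L + 10*7 = L + 70 = 70 + L)
p(96) + (17*(-2))*(-9 - 1*(-9)) = (70 + 96) + (17*(-2))*(-9 - 1*(-9)) = 166 - 34*(-9 + 9) = 166 - 34*0 = 166 + 0 = 166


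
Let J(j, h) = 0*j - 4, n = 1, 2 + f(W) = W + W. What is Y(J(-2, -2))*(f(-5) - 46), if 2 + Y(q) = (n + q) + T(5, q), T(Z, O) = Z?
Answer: 0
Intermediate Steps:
f(W) = -2 + 2*W (f(W) = -2 + (W + W) = -2 + 2*W)
J(j, h) = -4 (J(j, h) = 0 - 4 = -4)
Y(q) = 4 + q (Y(q) = -2 + ((1 + q) + 5) = -2 + (6 + q) = 4 + q)
Y(J(-2, -2))*(f(-5) - 46) = (4 - 4)*((-2 + 2*(-5)) - 46) = 0*((-2 - 10) - 46) = 0*(-12 - 46) = 0*(-58) = 0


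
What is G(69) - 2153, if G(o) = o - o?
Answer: -2153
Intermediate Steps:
G(o) = 0
G(69) - 2153 = 0 - 2153 = -2153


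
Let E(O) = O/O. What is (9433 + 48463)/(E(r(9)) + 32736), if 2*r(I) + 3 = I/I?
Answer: 57896/32737 ≈ 1.7685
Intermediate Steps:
r(I) = -1 (r(I) = -3/2 + (I/I)/2 = -3/2 + (½)*1 = -3/2 + ½ = -1)
E(O) = 1
(9433 + 48463)/(E(r(9)) + 32736) = (9433 + 48463)/(1 + 32736) = 57896/32737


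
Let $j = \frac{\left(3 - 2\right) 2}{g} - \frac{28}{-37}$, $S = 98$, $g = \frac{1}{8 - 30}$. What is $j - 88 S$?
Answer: $- \frac{320688}{37} \approx -8667.3$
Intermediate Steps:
$g = - \frac{1}{22}$ ($g = \frac{1}{-22} = - \frac{1}{22} \approx -0.045455$)
$j = - \frac{1600}{37}$ ($j = \frac{\left(3 - 2\right) 2}{- \frac{1}{22}} - \frac{28}{-37} = 1 \cdot 2 \left(-22\right) - - \frac{28}{37} = 2 \left(-22\right) + \frac{28}{37} = -44 + \frac{28}{37} = - \frac{1600}{37} \approx -43.243$)
$j - 88 S = - \frac{1600}{37} - 8624 = - \frac{320688}{37}$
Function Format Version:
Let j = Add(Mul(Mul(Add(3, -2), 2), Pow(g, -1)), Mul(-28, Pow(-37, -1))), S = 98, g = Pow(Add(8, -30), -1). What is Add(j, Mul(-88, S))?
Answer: Rational(-320688, 37) ≈ -8667.3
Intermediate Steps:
g = Rational(-1, 22) (g = Pow(-22, -1) = Rational(-1, 22) ≈ -0.045455)
j = Rational(-1600, 37) (j = Add(Mul(Mul(Add(3, -2), 2), Pow(Rational(-1, 22), -1)), Mul(-28, Pow(-37, -1))) = Add(Mul(Mul(1, 2), -22), Mul(-28, Rational(-1, 37))) = Add(Mul(2, -22), Rational(28, 37)) = Add(-44, Rational(28, 37)) = Rational(-1600, 37) ≈ -43.243)
Add(j, Mul(-88, S)) = Add(Rational(-1600, 37), Mul(-88, 98)) = Add(Rational(-1600, 37), -8624) = Rational(-320688, 37)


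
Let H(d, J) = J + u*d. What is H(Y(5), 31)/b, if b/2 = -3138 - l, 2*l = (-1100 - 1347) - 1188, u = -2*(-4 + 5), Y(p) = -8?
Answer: -47/2641 ≈ -0.017796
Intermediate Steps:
u = -2 (u = -2*1 = -2)
H(d, J) = J - 2*d
l = -3635/2 (l = ((-1100 - 1347) - 1188)/2 = (-2447 - 1188)/2 = (1/2)*(-3635) = -3635/2 ≈ -1817.5)
b = -2641 (b = 2*(-3138 - 1*(-3635/2)) = 2*(-3138 + 3635/2) = 2*(-2641/2) = -2641)
H(Y(5), 31)/b = (31 - 2*(-8))/(-2641) = (31 + 16)*(-1/2641) = 47*(-1/2641) = -47/2641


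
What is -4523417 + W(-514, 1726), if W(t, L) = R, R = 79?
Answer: -4523338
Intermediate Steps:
W(t, L) = 79
-4523417 + W(-514, 1726) = -4523417 + 79 = -4523338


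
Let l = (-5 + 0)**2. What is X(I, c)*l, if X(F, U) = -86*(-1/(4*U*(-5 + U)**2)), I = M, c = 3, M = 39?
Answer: 1075/24 ≈ 44.792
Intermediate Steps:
l = 25 (l = (-5)**2 = 25)
I = 39
X(F, U) = 43/(2*U*(-5 + U)**2) (X(F, U) = -86*(-1/(4*U*(-5 + U)**2)) = -(-43)/(2*U*(-5 + U)**2) = 43/(2*U*(-5 + U)**2))
X(I, c)*l = ((43/2)/(3*(-5 + 3)**2))*25 = ((43/2)*(1/3)/(-2)**2)*25 = ((43/2)*(1/3)*(1/4))*25 = (43/24)*25 = 1075/24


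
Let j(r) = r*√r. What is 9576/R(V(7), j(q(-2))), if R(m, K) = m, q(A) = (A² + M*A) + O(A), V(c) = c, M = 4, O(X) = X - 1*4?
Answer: 1368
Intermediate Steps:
O(X) = -4 + X (O(X) = X - 4 = -4 + X)
q(A) = -4 + A² + 5*A (q(A) = (A² + 4*A) + (-4 + A) = -4 + A² + 5*A)
j(r) = r^(3/2)
9576/R(V(7), j(q(-2))) = 9576/7 = 9576*(⅐) = 1368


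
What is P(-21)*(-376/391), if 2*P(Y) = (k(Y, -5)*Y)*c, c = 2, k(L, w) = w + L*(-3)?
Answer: 457968/391 ≈ 1171.3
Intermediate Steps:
k(L, w) = w - 3*L
P(Y) = Y*(-5 - 3*Y) (P(Y) = (((-5 - 3*Y)*Y)*2)/2 = ((Y*(-5 - 3*Y))*2)/2 = (2*Y*(-5 - 3*Y))/2 = Y*(-5 - 3*Y))
P(-21)*(-376/391) = (-1*(-21)*(5 + 3*(-21)))*(-376/391) = (-1*(-21)*(5 - 63))*(-376*1/391) = -1*(-21)*(-58)*(-376/391) = -1218*(-376/391) = 457968/391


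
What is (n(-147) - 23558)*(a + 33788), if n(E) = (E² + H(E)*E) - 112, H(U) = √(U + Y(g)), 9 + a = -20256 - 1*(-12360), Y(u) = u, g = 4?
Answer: -53344863 - 3804801*I*√143 ≈ -5.3345e+7 - 4.5499e+7*I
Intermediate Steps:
a = -7905 (a = -9 + (-20256 - 1*(-12360)) = -9 + (-20256 + 12360) = -9 - 7896 = -7905)
H(U) = √(4 + U) (H(U) = √(U + 4) = √(4 + U))
n(E) = -112 + E² + E*√(4 + E) (n(E) = (E² + √(4 + E)*E) - 112 = (E² + E*√(4 + E)) - 112 = -112 + E² + E*√(4 + E))
(n(-147) - 23558)*(a + 33788) = ((-112 + (-147)² - 147*√(4 - 147)) - 23558)*(-7905 + 33788) = ((-112 + 21609 - 147*I*√143) - 23558)*25883 = ((21497 - 147*I*√143) - 23558)*25883 = (-2061 - 147*I*√143)*25883 = -53344863 - 3804801*I*√143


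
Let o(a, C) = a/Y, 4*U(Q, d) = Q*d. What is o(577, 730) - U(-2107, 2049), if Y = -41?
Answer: 177004655/164 ≈ 1.0793e+6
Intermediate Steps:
U(Q, d) = Q*d/4 (U(Q, d) = (Q*d)/4 = Q*d/4)
o(a, C) = -a/41 (o(a, C) = a/(-41) = a*(-1/41) = -a/41)
o(577, 730) - U(-2107, 2049) = -1/41*577 - (-2107)*2049/4 = -577/41 - 1*(-4317243/4) = -577/41 + 4317243/4 = 177004655/164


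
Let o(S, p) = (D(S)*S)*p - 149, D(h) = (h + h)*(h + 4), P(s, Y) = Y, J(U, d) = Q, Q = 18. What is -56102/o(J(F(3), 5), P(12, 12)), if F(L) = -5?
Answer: -56102/170923 ≈ -0.32823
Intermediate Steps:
J(U, d) = 18
D(h) = 2*h*(4 + h) (D(h) = (2*h)*(4 + h) = 2*h*(4 + h))
o(S, p) = -149 + 2*p*S²*(4 + S) (o(S, p) = ((2*S*(4 + S))*S)*p - 149 = (2*S²*(4 + S))*p - 149 = 2*p*S²*(4 + S) - 149 = -149 + 2*p*S²*(4 + S))
-56102/o(J(F(3), 5), P(12, 12)) = -56102/(-149 + 2*12*18²*(4 + 18)) = -56102/(-149 + 2*12*324*22) = -56102/(-149 + 171072) = -56102/170923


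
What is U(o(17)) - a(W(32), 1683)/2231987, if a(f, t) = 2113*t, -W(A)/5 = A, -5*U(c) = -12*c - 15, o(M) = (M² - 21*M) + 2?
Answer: -1752034794/11159935 ≈ -156.99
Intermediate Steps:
o(M) = 2 + M² - 21*M
U(c) = 3 + 12*c/5 (U(c) = -(-12*c - 15)/5 = -(-15 - 12*c)/5 = 3 + 12*c/5)
W(A) = -5*A
U(o(17)) - a(W(32), 1683)/2231987 = (3 + 12*(2 + 17² - 21*17)/5) - 2113*1683/2231987 = (3 + 12*(2 + 289 - 357)/5) - 3556179/2231987 = (3 + (12/5)*(-66)) - 1*3556179/2231987 = (3 - 792/5) - 3556179/2231987 = -777/5 - 3556179/2231987 = -1752034794/11159935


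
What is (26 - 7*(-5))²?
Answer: 3721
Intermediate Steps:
(26 - 7*(-5))² = (26 + 35)² = 61² = 3721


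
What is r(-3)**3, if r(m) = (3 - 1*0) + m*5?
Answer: -1728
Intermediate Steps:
r(m) = 3 + 5*m (r(m) = (3 + 0) + 5*m = 3 + 5*m)
r(-3)**3 = (3 + 5*(-3))**3 = (3 - 15)**3 = (-12)**3 = -1728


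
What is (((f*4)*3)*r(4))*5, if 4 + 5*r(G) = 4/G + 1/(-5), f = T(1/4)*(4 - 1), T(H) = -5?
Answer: 576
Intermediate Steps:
f = -15 (f = -5*(4 - 1) = -5*3 = -15)
r(G) = -21/25 + 4/(5*G) (r(G) = -⅘ + (4/G + 1/(-5))/5 = -⅘ + (4/G + 1*(-⅕))/5 = -⅘ + (4/G - ⅕)/5 = -⅘ + (-⅕ + 4/G)/5 = -⅘ + (-1/25 + 4/(5*G)) = -21/25 + 4/(5*G))
(((f*4)*3)*r(4))*5 = ((-15*4*3)*((1/25)*(20 - 21*4)/4))*5 = ((-60*3)*((1/25)*(¼)*(20 - 84)))*5 = -36*(-64)/(5*4)*5 = -180*(-16/25)*5 = (576/5)*5 = 576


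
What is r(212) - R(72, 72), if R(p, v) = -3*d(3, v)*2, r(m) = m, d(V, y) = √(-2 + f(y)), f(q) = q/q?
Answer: 212 + 6*I ≈ 212.0 + 6.0*I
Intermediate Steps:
f(q) = 1
d(V, y) = I (d(V, y) = √(-2 + 1) = √(-1) = I)
R(p, v) = -6*I (R(p, v) = -3*I*2 = -6*I)
r(212) - R(72, 72) = 212 - (-6)*I = 212 + 6*I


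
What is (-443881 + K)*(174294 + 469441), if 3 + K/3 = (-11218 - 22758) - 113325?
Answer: -570215956855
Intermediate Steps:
K = -441912 (K = -9 + 3*((-11218 - 22758) - 113325) = -9 + 3*(-33976 - 113325) = -9 + 3*(-147301) = -9 - 441903 = -441912)
(-443881 + K)*(174294 + 469441) = (-443881 - 441912)*(174294 + 469441) = -885793*643735 = -570215956855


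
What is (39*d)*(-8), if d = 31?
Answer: -9672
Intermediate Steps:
(39*d)*(-8) = (39*31)*(-8) = 1209*(-8) = -9672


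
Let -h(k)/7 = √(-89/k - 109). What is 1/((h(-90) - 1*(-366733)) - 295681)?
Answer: 6394680/454355279689 + 21*I*√97210/454355279689 ≈ 1.4074e-5 + 1.4411e-8*I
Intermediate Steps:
h(k) = -7*√(-109 - 89/k) (h(k) = -7*√(-89/k - 109) = -7*√(-109 - 89/k))
1/((h(-90) - 1*(-366733)) - 295681) = 1/((-7*√(-109 - 89/(-90)) - 1*(-366733)) - 295681) = 1/((-7*√(-109 - 89*(-1/90)) + 366733) - 295681) = 1/((-7*√(-109 + 89/90) + 366733) - 295681) = 1/((-7*I*√97210/30 + 366733) - 295681) = 1/((366733 - 7*I*√97210/30) - 295681) = 1/(71052 - 7*I*√97210/30)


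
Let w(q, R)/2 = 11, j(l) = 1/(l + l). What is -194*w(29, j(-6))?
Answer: -4268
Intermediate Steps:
j(l) = 1/(2*l)
w(q, R) = 22 (w(q, R) = 2*11 = 22)
-194*w(29, j(-6)) = -194*22 = -4268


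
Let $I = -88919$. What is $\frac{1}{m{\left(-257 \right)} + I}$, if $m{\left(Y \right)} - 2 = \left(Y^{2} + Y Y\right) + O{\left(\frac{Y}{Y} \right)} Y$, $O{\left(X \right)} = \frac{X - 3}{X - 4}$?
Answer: $\frac{3}{129029} \approx 2.3251 \cdot 10^{-5}$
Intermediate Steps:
$O{\left(X \right)} = \frac{-3 + X}{-4 + X}$
$m{\left(Y \right)} = 2 + 2 Y^{2} + \frac{2 Y}{3}$ ($m{\left(Y \right)} = 2 + \left(\left(Y^{2} + Y Y\right) + \frac{-3 + \frac{Y}{Y}}{-4 + \frac{Y}{Y}} Y\right) = 2 + \left(\left(Y^{2} + Y^{2}\right) + \frac{-3 + 1}{-4 + 1} Y\right) = 2 + \left(2 Y^{2} + \frac{1}{-3} \left(-2\right) Y\right) = 2 + \left(2 Y^{2} + \left(- \frac{1}{3}\right) \left(-2\right) Y\right) = 2 + \left(2 Y^{2} + \frac{2 Y}{3}\right) = 2 + 2 Y^{2} + \frac{2 Y}{3}$)
$\frac{1}{m{\left(-257 \right)} + I} = \frac{1}{\left(2 + 2 \left(-257\right)^{2} + \frac{2}{3} \left(-257\right)\right) - 88919} = \frac{1}{\left(2 + 2 \cdot 66049 - \frac{514}{3}\right) - 88919} = \frac{1}{\left(2 + 132098 - \frac{514}{3}\right) - 88919} = \frac{1}{\frac{395786}{3} - 88919} = \frac{1}{\frac{129029}{3}} = \frac{3}{129029}$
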